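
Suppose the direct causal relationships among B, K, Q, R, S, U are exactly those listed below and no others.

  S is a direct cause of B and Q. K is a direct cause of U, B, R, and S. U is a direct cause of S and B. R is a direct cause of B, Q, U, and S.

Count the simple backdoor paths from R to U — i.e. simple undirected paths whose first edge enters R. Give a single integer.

5

A backdoor path from R to U is any simple undirected path whose first edge points into R (i.e. leaves R via a parent).
Parents of R: {K}.
Enumerating:
  P1: R <- K -> U
  P2: R <- K -> S <- U
  P3: R <- K -> S -> B <- U
  P4: R <- K -> B <- U
  P5: R <- K -> B <- S <- U
That exhausts the simple backdoor paths. Count: 5.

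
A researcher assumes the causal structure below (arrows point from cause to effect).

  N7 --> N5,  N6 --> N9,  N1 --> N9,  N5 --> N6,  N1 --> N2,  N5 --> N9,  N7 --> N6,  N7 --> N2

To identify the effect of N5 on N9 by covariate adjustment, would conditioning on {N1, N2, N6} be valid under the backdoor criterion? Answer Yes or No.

No

Backdoor paths from N5 to N9 (paths whose first edge points into N5):
  P1: N5 <- N7 -> N2 <- N1 -> N9
  P2: N5 <- N7 -> N6 -> N9
Condition 1 (no descendant of N5 in the set): FAILS — N6 is a descendant of N5.
Condition 2 (every backdoor path blocked by {N1, N2, N6}):
  P1: blocked at fork node N1 ∈ conditioning set.
  P2: blocked at chain node N6 ∈ conditioning set.
{N1, N2, N6} does not satisfy the backdoor criterion.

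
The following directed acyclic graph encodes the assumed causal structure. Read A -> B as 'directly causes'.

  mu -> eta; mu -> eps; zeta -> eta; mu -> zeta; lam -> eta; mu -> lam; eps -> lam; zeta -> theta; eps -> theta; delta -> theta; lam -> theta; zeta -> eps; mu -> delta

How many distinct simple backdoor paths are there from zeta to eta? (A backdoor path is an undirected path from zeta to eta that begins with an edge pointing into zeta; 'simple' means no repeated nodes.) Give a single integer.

A backdoor path from zeta to eta is any simple undirected path whose first edge points into zeta (i.e. leaves zeta via a parent).
Parents of zeta: {mu}.
Enumerating:
  P1: zeta <- mu -> delta -> theta <- eps -> lam -> eta
  P2: zeta <- mu -> delta -> theta <- lam -> eta
  P3: zeta <- mu -> eps -> lam -> eta
  P4: zeta <- mu -> eps -> theta <- lam -> eta
  P5: zeta <- mu -> lam -> eta
  P6: zeta <- mu -> eta
That exhausts the simple backdoor paths. Count: 6.

6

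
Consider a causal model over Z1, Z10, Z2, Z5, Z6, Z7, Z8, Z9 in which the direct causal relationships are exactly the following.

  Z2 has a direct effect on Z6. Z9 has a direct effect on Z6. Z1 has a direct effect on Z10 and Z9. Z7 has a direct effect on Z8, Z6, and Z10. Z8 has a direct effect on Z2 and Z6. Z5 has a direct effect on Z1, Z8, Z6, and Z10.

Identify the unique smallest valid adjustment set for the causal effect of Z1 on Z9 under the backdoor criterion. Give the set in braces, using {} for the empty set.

Variables eligible for adjustment (non-descendants of Z1, excluding Z1 and Z9): {Z2, Z5, Z7, Z8}.
Backdoor paths from Z1 to Z9:
  P1: Z1 <- Z5 -> Z8 <- Z7 -> Z6 <- Z9
  P2: Z1 <- Z5 -> Z8 -> Z2 -> Z6 <- Z9
  P3: Z1 <- Z5 -> Z8 -> Z6 <- Z9
  P4: Z1 <- Z5 -> Z6 <- Z9
  P5: Z1 <- Z5 -> Z10 <- Z7 -> Z8 -> Z2 -> Z6 <- Z9
  P6: Z1 <- Z5 -> Z10 <- Z7 -> Z8 -> Z6 <- Z9
  P7: Z1 <- Z5 -> Z10 <- Z7 -> Z6 <- Z9
Each backdoor path contains an unconditioned collider, so every path is already blocked with the empty conditioning set:
  P1: blocked at collider Z8 (neither it nor any descendant is in the conditioning set).
  P2: blocked at collider Z6 (neither it nor any descendant is in the conditioning set).
  P3: blocked at collider Z6 (neither it nor any descendant is in the conditioning set).
  P4: blocked at collider Z6 (neither it nor any descendant is in the conditioning set).
  P5: blocked at collider Z10 (neither it nor any descendant is in the conditioning set).
  P6: blocked at collider Z10 (neither it nor any descendant is in the conditioning set).
  P7: blocked at collider Z10 (neither it nor any descendant is in the conditioning set).
The empty set is therefore the unique smallest valid set.

{}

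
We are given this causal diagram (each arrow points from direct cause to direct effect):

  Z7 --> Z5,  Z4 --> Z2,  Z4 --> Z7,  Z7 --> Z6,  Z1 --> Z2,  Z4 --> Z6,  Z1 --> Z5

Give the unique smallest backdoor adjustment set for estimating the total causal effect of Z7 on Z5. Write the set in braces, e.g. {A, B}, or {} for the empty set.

{}

Variables eligible for adjustment (non-descendants of Z7, excluding Z7 and Z5): {Z1, Z2, Z4}.
Backdoor paths from Z7 to Z5:
  P1: Z7 <- Z4 -> Z2 <- Z1 -> Z5
Each backdoor path contains an unconditioned collider, so every path is already blocked with the empty conditioning set:
  P1: blocked at collider Z2 (neither it nor any descendant is in the conditioning set).
The empty set is therefore the unique smallest valid set.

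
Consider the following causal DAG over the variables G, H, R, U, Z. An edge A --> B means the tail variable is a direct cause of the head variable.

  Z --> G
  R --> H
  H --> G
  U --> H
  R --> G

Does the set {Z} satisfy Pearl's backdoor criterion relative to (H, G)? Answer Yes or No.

No

Backdoor paths from H to G (paths whose first edge points into H):
  P1: H <- R -> G
Condition 1 (no descendant of H in the set): holds — descendants of H are {G}; none are in {Z}.
Condition 2 (every backdoor path blocked by {Z}):
  P1: open — no interior node is in the conditioning set.
{Z} does not satisfy the backdoor criterion.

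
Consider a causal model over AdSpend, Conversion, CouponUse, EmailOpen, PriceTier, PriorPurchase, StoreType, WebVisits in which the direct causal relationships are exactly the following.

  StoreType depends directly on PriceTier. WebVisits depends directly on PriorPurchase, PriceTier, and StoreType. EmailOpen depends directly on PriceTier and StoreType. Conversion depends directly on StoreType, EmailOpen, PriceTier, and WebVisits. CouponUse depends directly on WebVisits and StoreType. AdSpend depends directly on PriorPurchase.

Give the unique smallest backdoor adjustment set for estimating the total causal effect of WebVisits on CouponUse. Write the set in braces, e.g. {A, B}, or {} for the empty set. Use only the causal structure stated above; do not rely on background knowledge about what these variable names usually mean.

Variables eligible for adjustment (non-descendants of WebVisits, excluding WebVisits and CouponUse): {AdSpend, EmailOpen, PriceTier, PriorPurchase, StoreType}.
Backdoor paths from WebVisits to CouponUse:
  P1: WebVisits <- PriceTier -> StoreType -> CouponUse
  P2: WebVisits <- PriceTier -> EmailOpen <- StoreType -> CouponUse
  P3: WebVisits <- PriceTier -> EmailOpen -> Conversion <- StoreType -> CouponUse
  P4: WebVisits <- PriceTier -> Conversion <- StoreType -> CouponUse
  P5: WebVisits <- PriceTier -> Conversion <- EmailOpen <- StoreType -> CouponUse
  P6: WebVisits <- StoreType -> CouponUse
The empty set is not sufficient: P1 (WebVisits <- PriceTier -> StoreType -> CouponUse) has no collider blocking it and no conditioned non-collider, so it is open.
Try {StoreType}:
  P1: blocked at chain node StoreType ∈ conditioning set.
  P2: blocked at collider EmailOpen (neither it nor any descendant is in the conditioning set).
  P3: blocked at collider Conversion (neither it nor any descendant is in the conditioning set).
  P4: blocked at collider Conversion (neither it nor any descendant is in the conditioning set).
  P5: blocked at collider Conversion (neither it nor any descendant is in the conditioning set).
  P6: blocked at fork node StoreType ∈ conditioning set.
{StoreType} contains no descendant of WebVisits and blocks every backdoor path.
No other singleton works — e.g. {PriorPurchase} leaves P1 open — so {StoreType} is the unique smallest valid adjustment set.

{StoreType}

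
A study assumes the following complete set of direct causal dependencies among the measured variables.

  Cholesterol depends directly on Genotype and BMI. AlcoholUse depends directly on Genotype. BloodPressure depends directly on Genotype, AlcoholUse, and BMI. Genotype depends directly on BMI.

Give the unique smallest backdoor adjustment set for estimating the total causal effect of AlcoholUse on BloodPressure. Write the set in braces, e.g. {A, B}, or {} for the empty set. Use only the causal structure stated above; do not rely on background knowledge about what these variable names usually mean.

Variables eligible for adjustment (non-descendants of AlcoholUse, excluding AlcoholUse and BloodPressure): {BMI, Cholesterol, Genotype}.
Backdoor paths from AlcoholUse to BloodPressure:
  P1: AlcoholUse <- Genotype <- BMI -> BloodPressure
  P2: AlcoholUse <- Genotype -> Cholesterol <- BMI -> BloodPressure
  P3: AlcoholUse <- Genotype -> BloodPressure
The empty set is not sufficient: P1 (AlcoholUse <- Genotype <- BMI -> BloodPressure) has no collider blocking it and no conditioned non-collider, so it is open.
Try {Genotype}:
  P1: blocked at chain node Genotype ∈ conditioning set.
  P2: blocked at fork node Genotype ∈ conditioning set.
  P3: blocked at fork node Genotype ∈ conditioning set.
{Genotype} contains no descendant of AlcoholUse and blocks every backdoor path.
No other singleton works — e.g. {BMI} leaves P3 open — so {Genotype} is the unique smallest valid adjustment set.

{Genotype}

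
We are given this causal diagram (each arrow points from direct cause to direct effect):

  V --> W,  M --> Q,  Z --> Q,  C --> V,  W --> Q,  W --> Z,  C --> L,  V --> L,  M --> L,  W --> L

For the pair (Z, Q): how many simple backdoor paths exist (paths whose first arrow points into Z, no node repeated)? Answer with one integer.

4

A backdoor path from Z to Q is any simple undirected path whose first edge points into Z (i.e. leaves Z via a parent).
Parents of Z: {W}.
Enumerating:
  P1: Z <- W <- V <- C -> L <- M -> Q
  P2: Z <- W <- V -> L <- M -> Q
  P3: Z <- W -> Q
  P4: Z <- W -> L <- M -> Q
That exhausts the simple backdoor paths. Count: 4.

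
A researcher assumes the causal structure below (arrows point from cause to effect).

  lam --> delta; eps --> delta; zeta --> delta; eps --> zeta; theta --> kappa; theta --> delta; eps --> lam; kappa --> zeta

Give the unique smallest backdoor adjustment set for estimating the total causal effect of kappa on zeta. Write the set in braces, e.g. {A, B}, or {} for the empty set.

Variables eligible for adjustment (non-descendants of kappa, excluding kappa and zeta): {eps, lam, theta}.
Backdoor paths from kappa to zeta:
  P1: kappa <- theta -> delta <- eps -> zeta
  P2: kappa <- theta -> delta <- lam <- eps -> zeta
  P3: kappa <- theta -> delta <- zeta
Each backdoor path contains an unconditioned collider, so every path is already blocked with the empty conditioning set:
  P1: blocked at collider delta (neither it nor any descendant is in the conditioning set).
  P2: blocked at collider delta (neither it nor any descendant is in the conditioning set).
  P3: blocked at collider delta (neither it nor any descendant is in the conditioning set).
The empty set is therefore the unique smallest valid set.

{}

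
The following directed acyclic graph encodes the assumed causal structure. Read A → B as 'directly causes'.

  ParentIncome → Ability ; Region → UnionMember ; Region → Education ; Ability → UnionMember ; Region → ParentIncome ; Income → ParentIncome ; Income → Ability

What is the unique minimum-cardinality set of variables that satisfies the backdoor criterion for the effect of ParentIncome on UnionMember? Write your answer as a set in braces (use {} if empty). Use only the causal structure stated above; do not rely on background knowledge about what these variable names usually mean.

Variables eligible for adjustment (non-descendants of ParentIncome, excluding ParentIncome and UnionMember): {Education, Income, Region}.
Backdoor paths from ParentIncome to UnionMember:
  P1: ParentIncome <- Region -> UnionMember
  P2: ParentIncome <- Income -> Ability -> UnionMember
The empty set is not sufficient: P1 (ParentIncome <- Region -> UnionMember) has no collider blocking it and no conditioned non-collider, so it is open.
Try {Income, Region}:
  P1: blocked at fork node Region ∈ conditioning set.
  P2: blocked at fork node Income ∈ conditioning set.
{Income, Region} contains no descendant of ParentIncome and blocks every backdoor path.
Every element of {Income, Region} is needed (dropping Income leaves P2 open; dropping Region leaves P1 open), so no proper subset is valid.
Among all size-2 subsets of the eligible variables, only {Income, Region} blocks every backdoor path, so it is the unique smallest valid adjustment set.

{Income, Region}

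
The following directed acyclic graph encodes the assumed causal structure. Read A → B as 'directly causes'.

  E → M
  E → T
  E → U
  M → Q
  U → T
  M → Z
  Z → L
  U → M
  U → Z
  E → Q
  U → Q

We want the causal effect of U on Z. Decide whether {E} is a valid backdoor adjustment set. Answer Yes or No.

Backdoor paths from U to Z (paths whose first edge points into U):
  P1: U <- E -> M -> Z
  P2: U <- E -> Q <- M -> Z
Condition 1 (no descendant of U in the set): holds — descendants of U are {L, M, Q, T, Z}; none are in {E}.
Condition 2 (every backdoor path blocked by {E}):
  P1: blocked at fork node E ∈ conditioning set.
  P2: blocked at fork node E ∈ conditioning set.
{E} satisfies the backdoor criterion.

Yes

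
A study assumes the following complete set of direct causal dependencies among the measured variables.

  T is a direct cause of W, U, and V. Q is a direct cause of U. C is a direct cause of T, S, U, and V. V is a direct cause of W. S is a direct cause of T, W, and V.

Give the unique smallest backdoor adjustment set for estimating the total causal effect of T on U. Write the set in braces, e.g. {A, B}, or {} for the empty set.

Variables eligible for adjustment (non-descendants of T, excluding T and U): {C, Q, S}.
Backdoor paths from T to U:
  P1: T <- C -> U
  P2: T <- S <- C -> U
  P3: T <- S -> V <- C -> U
  P4: T <- S -> W <- V <- C -> U
The empty set is not sufficient: P1 (T <- C -> U) has no collider blocking it and no conditioned non-collider, so it is open.
Try {C}:
  P1: blocked at fork node C ∈ conditioning set.
  P2: blocked at fork node C ∈ conditioning set.
  P3: blocked at collider V (neither it nor any descendant is in the conditioning set).
  P4: blocked at collider W (neither it nor any descendant is in the conditioning set).
{C} contains no descendant of T and blocks every backdoor path.
No other singleton works — e.g. {Q} leaves P1 open — so {C} is the unique smallest valid adjustment set.

{C}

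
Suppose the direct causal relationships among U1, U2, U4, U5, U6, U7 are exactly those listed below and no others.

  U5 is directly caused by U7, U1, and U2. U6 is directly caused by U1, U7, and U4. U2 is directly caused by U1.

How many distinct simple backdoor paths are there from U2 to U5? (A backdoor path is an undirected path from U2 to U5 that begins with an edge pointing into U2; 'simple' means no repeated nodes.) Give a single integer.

2

A backdoor path from U2 to U5 is any simple undirected path whose first edge points into U2 (i.e. leaves U2 via a parent).
Parents of U2: {U1}.
Enumerating:
  P1: U2 <- U1 -> U6 <- U7 -> U5
  P2: U2 <- U1 -> U5
That exhausts the simple backdoor paths. Count: 2.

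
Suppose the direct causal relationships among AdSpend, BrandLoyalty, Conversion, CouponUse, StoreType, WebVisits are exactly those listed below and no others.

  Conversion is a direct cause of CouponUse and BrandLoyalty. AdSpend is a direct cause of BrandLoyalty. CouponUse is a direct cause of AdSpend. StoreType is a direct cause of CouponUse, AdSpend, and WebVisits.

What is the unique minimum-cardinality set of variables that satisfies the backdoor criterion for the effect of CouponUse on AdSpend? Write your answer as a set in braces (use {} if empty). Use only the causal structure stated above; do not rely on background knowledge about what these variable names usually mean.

{StoreType}

Variables eligible for adjustment (non-descendants of CouponUse, excluding CouponUse and AdSpend): {Conversion, StoreType, WebVisits}.
Backdoor paths from CouponUse to AdSpend:
  P1: CouponUse <- Conversion -> BrandLoyalty <- AdSpend
  P2: CouponUse <- StoreType -> AdSpend
The empty set is not sufficient: P2 (CouponUse <- StoreType -> AdSpend) has no collider blocking it and no conditioned non-collider, so it is open.
Try {StoreType}:
  P1: blocked at collider BrandLoyalty (neither it nor any descendant is in the conditioning set).
  P2: blocked at fork node StoreType ∈ conditioning set.
{StoreType} contains no descendant of CouponUse and blocks every backdoor path.
No other singleton works — e.g. {Conversion} leaves P2 open — so {StoreType} is the unique smallest valid adjustment set.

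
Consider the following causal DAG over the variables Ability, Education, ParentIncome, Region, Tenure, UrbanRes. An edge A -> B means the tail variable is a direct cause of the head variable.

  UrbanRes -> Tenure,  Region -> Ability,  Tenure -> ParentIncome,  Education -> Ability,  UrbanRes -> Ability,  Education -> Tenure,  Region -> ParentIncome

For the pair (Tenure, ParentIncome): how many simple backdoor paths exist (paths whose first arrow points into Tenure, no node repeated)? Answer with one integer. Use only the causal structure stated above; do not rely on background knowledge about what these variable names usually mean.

A backdoor path from Tenure to ParentIncome is any simple undirected path whose first edge points into Tenure (i.e. leaves Tenure via a parent).
Parents of Tenure: {Education, UrbanRes}.
Enumerating:
  P1: Tenure <- Education -> Ability <- Region -> ParentIncome
  P2: Tenure <- UrbanRes -> Ability <- Region -> ParentIncome
That exhausts the simple backdoor paths. Count: 2.

2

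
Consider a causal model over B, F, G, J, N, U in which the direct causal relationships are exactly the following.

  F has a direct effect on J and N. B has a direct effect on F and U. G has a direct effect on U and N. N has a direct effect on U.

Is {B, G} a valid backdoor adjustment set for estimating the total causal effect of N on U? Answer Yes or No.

Backdoor paths from N to U (paths whose first edge points into N):
  P1: N <- G -> U
  P2: N <- F <- B -> U
Condition 1 (no descendant of N in the set): holds — descendants of N are {U}; none are in {B, G}.
Condition 2 (every backdoor path blocked by {B, G}):
  P1: blocked at fork node G ∈ conditioning set.
  P2: blocked at fork node B ∈ conditioning set.
{B, G} satisfies the backdoor criterion.

Yes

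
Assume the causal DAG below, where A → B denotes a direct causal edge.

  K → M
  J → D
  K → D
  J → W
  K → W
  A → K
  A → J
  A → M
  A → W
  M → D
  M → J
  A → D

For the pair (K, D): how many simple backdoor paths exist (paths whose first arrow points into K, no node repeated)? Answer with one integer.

A backdoor path from K to D is any simple undirected path whose first edge points into K (i.e. leaves K via a parent).
Parents of K: {A}.
Enumerating:
  P1: K <- A -> M -> J -> D
  P2: K <- A -> M -> D
  P3: K <- A -> J <- M -> D
  P4: K <- A -> J -> D
  P5: K <- A -> W <- J <- M -> D
  P6: K <- A -> W <- J -> D
  P7: K <- A -> D
That exhausts the simple backdoor paths. Count: 7.

7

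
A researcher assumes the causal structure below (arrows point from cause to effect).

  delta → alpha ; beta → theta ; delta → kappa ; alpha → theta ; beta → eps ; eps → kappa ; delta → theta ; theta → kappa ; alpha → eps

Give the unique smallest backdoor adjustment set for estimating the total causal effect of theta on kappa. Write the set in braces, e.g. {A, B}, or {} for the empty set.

Variables eligible for adjustment (non-descendants of theta, excluding theta and kappa): {alpha, beta, delta, eps}.
Backdoor paths from theta to kappa:
  P1: theta <- beta -> eps <- alpha <- delta -> kappa
  P2: theta <- beta -> eps -> kappa
  P3: theta <- delta -> alpha -> eps -> kappa
  P4: theta <- delta -> kappa
  P5: theta <- alpha <- delta -> kappa
  P6: theta <- alpha -> eps -> kappa
The empty set is not sufficient: P2 (theta <- beta -> eps -> kappa) has no collider blocking it and no conditioned non-collider, so it is open.
Try {delta, eps}:
  P1: blocked at fork node delta ∈ conditioning set.
  P2: blocked at chain node eps ∈ conditioning set.
  P3: blocked at fork node delta ∈ conditioning set.
  P4: blocked at fork node delta ∈ conditioning set.
  P5: blocked at fork node delta ∈ conditioning set.
  P6: blocked at chain node eps ∈ conditioning set.
{delta, eps} contains no descendant of theta and blocks every backdoor path.
Every element of {delta, eps} is needed (dropping delta leaves P1 open; dropping eps leaves P2 open), so no proper subset is valid.
Among all size-2 subsets of the eligible variables, only {delta, eps} blocks every backdoor path, so it is the unique smallest valid adjustment set.

{delta, eps}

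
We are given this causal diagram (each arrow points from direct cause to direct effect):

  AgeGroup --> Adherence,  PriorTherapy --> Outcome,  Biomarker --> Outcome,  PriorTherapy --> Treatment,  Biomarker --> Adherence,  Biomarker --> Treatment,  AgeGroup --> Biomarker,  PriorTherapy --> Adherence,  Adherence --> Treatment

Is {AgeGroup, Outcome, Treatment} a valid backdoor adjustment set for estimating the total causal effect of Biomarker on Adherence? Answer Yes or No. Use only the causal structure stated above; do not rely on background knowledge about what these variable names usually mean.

Backdoor paths from Biomarker to Adherence (paths whose first edge points into Biomarker):
  P1: Biomarker <- AgeGroup -> Adherence
Condition 1 (no descendant of Biomarker in the set): FAILS — Outcome and Treatment are descendants of Biomarker.
Condition 2 (every backdoor path blocked by {AgeGroup, Outcome, Treatment}):
  P1: blocked at fork node AgeGroup ∈ conditioning set.
{AgeGroup, Outcome, Treatment} does not satisfy the backdoor criterion.

No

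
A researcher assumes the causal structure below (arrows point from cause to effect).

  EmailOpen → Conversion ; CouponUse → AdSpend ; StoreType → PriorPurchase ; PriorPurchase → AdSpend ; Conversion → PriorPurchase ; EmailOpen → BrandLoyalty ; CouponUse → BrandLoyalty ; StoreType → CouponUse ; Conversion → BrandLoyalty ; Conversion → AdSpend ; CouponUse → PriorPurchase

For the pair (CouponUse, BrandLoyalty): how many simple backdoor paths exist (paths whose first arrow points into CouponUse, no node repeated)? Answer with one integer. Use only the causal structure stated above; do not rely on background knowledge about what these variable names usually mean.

A backdoor path from CouponUse to BrandLoyalty is any simple undirected path whose first edge points into CouponUse (i.e. leaves CouponUse via a parent).
Parents of CouponUse: {StoreType}.
Enumerating:
  P1: CouponUse <- StoreType -> PriorPurchase <- Conversion <- EmailOpen -> BrandLoyalty
  P2: CouponUse <- StoreType -> PriorPurchase <- Conversion -> BrandLoyalty
  P3: CouponUse <- StoreType -> PriorPurchase -> AdSpend <- Conversion <- EmailOpen -> BrandLoyalty
  P4: CouponUse <- StoreType -> PriorPurchase -> AdSpend <- Conversion -> BrandLoyalty
That exhausts the simple backdoor paths. Count: 4.

4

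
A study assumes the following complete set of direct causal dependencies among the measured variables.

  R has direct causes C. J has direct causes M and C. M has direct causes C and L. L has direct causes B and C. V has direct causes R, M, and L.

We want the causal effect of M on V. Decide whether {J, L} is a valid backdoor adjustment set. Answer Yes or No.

No

Backdoor paths from M to V (paths whose first edge points into M):
  P1: M <- C -> R -> V
  P2: M <- C -> L -> V
  P3: M <- L <- C -> R -> V
  P4: M <- L -> V
Condition 1 (no descendant of M in the set): FAILS — J is a descendant of M.
Condition 2 (every backdoor path blocked by {J, L}):
  P1: open — no interior node is in the conditioning set.
  P2: blocked at chain node L ∈ conditioning set.
  P3: blocked at chain node L ∈ conditioning set.
  P4: blocked at fork node L ∈ conditioning set.
{J, L} does not satisfy the backdoor criterion.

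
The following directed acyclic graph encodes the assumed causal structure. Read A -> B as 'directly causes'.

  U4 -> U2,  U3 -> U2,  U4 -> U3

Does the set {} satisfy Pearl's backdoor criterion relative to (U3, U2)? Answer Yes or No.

No

Backdoor paths from U3 to U2 (paths whose first edge points into U3):
  P1: U3 <- U4 -> U2
Condition 1 (no descendant of U3 in the set): holds — descendants of U3 are {U2}; none are in {}.
Condition 2 (every backdoor path blocked by {}):
  P1: open — no interior node is in the conditioning set.
{} does not satisfy the backdoor criterion.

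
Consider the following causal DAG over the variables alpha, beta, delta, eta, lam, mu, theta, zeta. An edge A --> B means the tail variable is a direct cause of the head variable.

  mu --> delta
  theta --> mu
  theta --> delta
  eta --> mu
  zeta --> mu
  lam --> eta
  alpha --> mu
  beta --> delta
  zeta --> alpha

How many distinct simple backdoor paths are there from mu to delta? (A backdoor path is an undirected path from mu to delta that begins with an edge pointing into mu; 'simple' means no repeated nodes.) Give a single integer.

A backdoor path from mu to delta is any simple undirected path whose first edge points into mu (i.e. leaves mu via a parent).
Parents of mu: {alpha, eta, theta, zeta}.
Enumerating:
  P1: mu <- theta -> delta
That exhausts the simple backdoor paths. Count: 1.

1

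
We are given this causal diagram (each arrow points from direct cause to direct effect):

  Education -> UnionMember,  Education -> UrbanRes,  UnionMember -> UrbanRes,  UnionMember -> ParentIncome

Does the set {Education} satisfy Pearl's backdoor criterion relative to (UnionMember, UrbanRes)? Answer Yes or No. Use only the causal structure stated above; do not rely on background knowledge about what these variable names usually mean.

Backdoor paths from UnionMember to UrbanRes (paths whose first edge points into UnionMember):
  P1: UnionMember <- Education -> UrbanRes
Condition 1 (no descendant of UnionMember in the set): holds — descendants of UnionMember are {ParentIncome, UrbanRes}; none are in {Education}.
Condition 2 (every backdoor path blocked by {Education}):
  P1: blocked at fork node Education ∈ conditioning set.
{Education} satisfies the backdoor criterion.

Yes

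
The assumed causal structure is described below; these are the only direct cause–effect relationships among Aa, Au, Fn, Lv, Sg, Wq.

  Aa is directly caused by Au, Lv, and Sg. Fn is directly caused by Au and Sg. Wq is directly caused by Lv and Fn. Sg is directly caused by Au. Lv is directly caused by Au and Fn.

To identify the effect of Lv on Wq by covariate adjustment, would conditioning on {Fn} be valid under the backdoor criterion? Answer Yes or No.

Yes

Backdoor paths from Lv to Wq (paths whose first edge points into Lv):
  P1: Lv <- Au -> Sg -> Fn -> Wq
  P2: Lv <- Au -> Fn -> Wq
  P3: Lv <- Au -> Aa <- Sg -> Fn -> Wq
  P4: Lv <- Fn -> Wq
Condition 1 (no descendant of Lv in the set): holds — descendants of Lv are {Aa, Wq}; none are in {Fn}.
Condition 2 (every backdoor path blocked by {Fn}):
  P1: blocked at chain node Fn ∈ conditioning set.
  P2: blocked at chain node Fn ∈ conditioning set.
  P3: blocked at collider Aa (neither it nor any descendant is in the conditioning set).
  P4: blocked at fork node Fn ∈ conditioning set.
{Fn} satisfies the backdoor criterion.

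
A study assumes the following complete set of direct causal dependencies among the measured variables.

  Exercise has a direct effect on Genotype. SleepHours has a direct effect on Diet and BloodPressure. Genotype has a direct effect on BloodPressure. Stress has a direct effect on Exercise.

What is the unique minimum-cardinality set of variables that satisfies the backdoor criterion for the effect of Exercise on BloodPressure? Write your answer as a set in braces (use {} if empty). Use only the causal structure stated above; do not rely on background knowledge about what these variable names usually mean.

{}

Variables eligible for adjustment (non-descendants of Exercise, excluding Exercise and BloodPressure): {Diet, SleepHours, Stress}.
Backdoor paths from Exercise to BloodPressure:
  (none)
With no backdoor paths the empty set already satisfies the criterion, and it is trivially minimal.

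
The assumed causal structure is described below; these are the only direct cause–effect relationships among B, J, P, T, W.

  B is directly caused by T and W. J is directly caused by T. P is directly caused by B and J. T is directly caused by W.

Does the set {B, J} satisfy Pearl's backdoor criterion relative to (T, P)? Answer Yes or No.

Backdoor paths from T to P (paths whose first edge points into T):
  P1: T <- W -> B -> P
Condition 1 (no descendant of T in the set): FAILS — B and J are descendants of T.
Condition 2 (every backdoor path blocked by {B, J}):
  P1: blocked at chain node B ∈ conditioning set.
{B, J} does not satisfy the backdoor criterion.

No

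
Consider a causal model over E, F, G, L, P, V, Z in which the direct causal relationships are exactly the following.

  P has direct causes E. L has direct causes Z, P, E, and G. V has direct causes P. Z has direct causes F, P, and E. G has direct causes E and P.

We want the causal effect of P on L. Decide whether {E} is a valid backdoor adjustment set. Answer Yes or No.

Backdoor paths from P to L (paths whose first edge points into P):
  P1: P <- E -> Z -> L
  P2: P <- E -> G -> L
  P3: P <- E -> L
Condition 1 (no descendant of P in the set): holds — descendants of P are {G, L, V, Z}; none are in {E}.
Condition 2 (every backdoor path blocked by {E}):
  P1: blocked at fork node E ∈ conditioning set.
  P2: blocked at fork node E ∈ conditioning set.
  P3: blocked at fork node E ∈ conditioning set.
{E} satisfies the backdoor criterion.

Yes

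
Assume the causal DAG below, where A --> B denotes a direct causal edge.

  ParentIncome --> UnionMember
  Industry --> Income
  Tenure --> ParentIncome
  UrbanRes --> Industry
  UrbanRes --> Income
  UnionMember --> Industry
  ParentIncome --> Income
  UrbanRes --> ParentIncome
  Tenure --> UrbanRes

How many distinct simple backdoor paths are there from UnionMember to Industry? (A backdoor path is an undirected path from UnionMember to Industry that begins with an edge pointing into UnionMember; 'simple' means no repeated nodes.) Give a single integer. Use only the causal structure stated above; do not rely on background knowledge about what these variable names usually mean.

A backdoor path from UnionMember to Industry is any simple undirected path whose first edge points into UnionMember (i.e. leaves UnionMember via a parent).
Parents of UnionMember: {ParentIncome}.
Enumerating:
  P1: UnionMember <- ParentIncome <- Tenure -> UrbanRes -> Industry
  P2: UnionMember <- ParentIncome <- Tenure -> UrbanRes -> Income <- Industry
  P3: UnionMember <- ParentIncome <- UrbanRes -> Industry
  P4: UnionMember <- ParentIncome <- UrbanRes -> Income <- Industry
  P5: UnionMember <- ParentIncome -> Income <- UrbanRes -> Industry
  P6: UnionMember <- ParentIncome -> Income <- Industry
That exhausts the simple backdoor paths. Count: 6.

6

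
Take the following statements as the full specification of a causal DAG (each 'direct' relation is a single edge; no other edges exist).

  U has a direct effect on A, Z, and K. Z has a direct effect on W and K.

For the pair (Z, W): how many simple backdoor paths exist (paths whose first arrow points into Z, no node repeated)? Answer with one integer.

A backdoor path from Z to W is any simple undirected path whose first edge points into Z (i.e. leaves Z via a parent).
Parents of Z: {U}.
No simple path from any parent of Z reaches W without revisiting Z, so there are no backdoor paths.

0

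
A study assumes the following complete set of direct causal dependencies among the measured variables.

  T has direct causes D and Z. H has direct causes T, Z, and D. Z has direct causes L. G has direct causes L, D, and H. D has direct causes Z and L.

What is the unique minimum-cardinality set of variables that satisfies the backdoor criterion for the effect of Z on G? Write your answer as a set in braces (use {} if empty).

{L}

Variables eligible for adjustment (non-descendants of Z, excluding Z and G): {L}.
Backdoor paths from Z to G:
  P1: Z <- L -> D -> T -> H -> G
  P2: Z <- L -> D -> H -> G
  P3: Z <- L -> D -> G
  P4: Z <- L -> G
The empty set is not sufficient: P1 (Z <- L -> D -> T -> H -> G) has no collider blocking it and no conditioned non-collider, so it is open.
Try {L}:
  P1: blocked at fork node L ∈ conditioning set.
  P2: blocked at fork node L ∈ conditioning set.
  P3: blocked at fork node L ∈ conditioning set.
  P4: blocked at fork node L ∈ conditioning set.
{L} contains no descendant of Z and blocks every backdoor path.
{L} is the unique smallest valid adjustment set.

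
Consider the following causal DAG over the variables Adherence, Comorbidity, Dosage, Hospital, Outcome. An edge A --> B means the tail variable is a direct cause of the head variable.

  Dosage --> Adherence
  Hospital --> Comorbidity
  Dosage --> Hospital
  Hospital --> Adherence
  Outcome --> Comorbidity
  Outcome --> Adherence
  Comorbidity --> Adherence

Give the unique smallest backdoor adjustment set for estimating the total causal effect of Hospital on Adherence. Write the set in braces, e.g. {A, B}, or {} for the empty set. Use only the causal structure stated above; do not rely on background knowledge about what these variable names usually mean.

Variables eligible for adjustment (non-descendants of Hospital, excluding Hospital and Adherence): {Dosage, Outcome}.
Backdoor paths from Hospital to Adherence:
  P1: Hospital <- Dosage -> Adherence
The empty set is not sufficient: P1 (Hospital <- Dosage -> Adherence) has no collider blocking it and no conditioned non-collider, so it is open.
Try {Dosage}:
  P1: blocked at fork node Dosage ∈ conditioning set.
{Dosage} contains no descendant of Hospital and blocks every backdoor path.
No other singleton works — e.g. {Outcome} leaves P1 open — so {Dosage} is the unique smallest valid adjustment set.

{Dosage}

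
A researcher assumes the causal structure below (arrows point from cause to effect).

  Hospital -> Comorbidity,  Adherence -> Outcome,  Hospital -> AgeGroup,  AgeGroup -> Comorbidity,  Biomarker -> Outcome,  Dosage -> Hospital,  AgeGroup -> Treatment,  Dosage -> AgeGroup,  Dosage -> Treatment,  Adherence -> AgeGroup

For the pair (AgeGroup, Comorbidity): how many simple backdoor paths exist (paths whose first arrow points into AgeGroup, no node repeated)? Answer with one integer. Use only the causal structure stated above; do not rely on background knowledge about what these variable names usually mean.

A backdoor path from AgeGroup to Comorbidity is any simple undirected path whose first edge points into AgeGroup (i.e. leaves AgeGroup via a parent).
Parents of AgeGroup: {Adherence, Dosage, Hospital}.
Enumerating:
  P1: AgeGroup <- Dosage -> Hospital -> Comorbidity
  P2: AgeGroup <- Hospital -> Comorbidity
That exhausts the simple backdoor paths. Count: 2.

2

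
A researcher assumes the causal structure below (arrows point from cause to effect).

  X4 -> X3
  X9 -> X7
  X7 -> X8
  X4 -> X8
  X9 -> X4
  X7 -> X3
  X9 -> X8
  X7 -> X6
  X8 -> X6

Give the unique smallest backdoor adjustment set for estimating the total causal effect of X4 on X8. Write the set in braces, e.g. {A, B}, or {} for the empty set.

{X9}

Variables eligible for adjustment (non-descendants of X4, excluding X4 and X8): {X7, X9}.
Backdoor paths from X4 to X8:
  P1: X4 <- X9 -> X7 -> X8
  P2: X4 <- X9 -> X7 -> X6 <- X8
  P3: X4 <- X9 -> X8
The empty set is not sufficient: P1 (X4 <- X9 -> X7 -> X8) has no collider blocking it and no conditioned non-collider, so it is open.
Try {X9}:
  P1: blocked at fork node X9 ∈ conditioning set.
  P2: blocked at fork node X9 ∈ conditioning set.
  P3: blocked at fork node X9 ∈ conditioning set.
{X9} contains no descendant of X4 and blocks every backdoor path.
No other singleton works — e.g. {X7} leaves P3 open — so {X9} is the unique smallest valid adjustment set.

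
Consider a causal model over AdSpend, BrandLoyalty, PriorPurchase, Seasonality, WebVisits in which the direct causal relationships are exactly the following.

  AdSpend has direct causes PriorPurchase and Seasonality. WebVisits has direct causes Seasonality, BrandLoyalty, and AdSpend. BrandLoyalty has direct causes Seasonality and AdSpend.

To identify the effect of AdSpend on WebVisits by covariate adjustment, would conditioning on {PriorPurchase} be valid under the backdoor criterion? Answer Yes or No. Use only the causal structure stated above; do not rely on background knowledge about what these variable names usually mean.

Backdoor paths from AdSpend to WebVisits (paths whose first edge points into AdSpend):
  P1: AdSpend <- Seasonality -> BrandLoyalty -> WebVisits
  P2: AdSpend <- Seasonality -> WebVisits
Condition 1 (no descendant of AdSpend in the set): holds — descendants of AdSpend are {BrandLoyalty, WebVisits}; none are in {PriorPurchase}.
Condition 2 (every backdoor path blocked by {PriorPurchase}):
  P1: open — no interior node is in the conditioning set.
  P2: open — no interior node is in the conditioning set.
{PriorPurchase} does not satisfy the backdoor criterion.

No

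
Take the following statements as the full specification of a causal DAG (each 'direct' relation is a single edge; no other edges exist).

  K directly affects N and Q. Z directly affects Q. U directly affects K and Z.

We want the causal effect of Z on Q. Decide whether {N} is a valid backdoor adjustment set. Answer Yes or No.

No

Backdoor paths from Z to Q (paths whose first edge points into Z):
  P1: Z <- U -> K -> Q
Condition 1 (no descendant of Z in the set): holds — descendants of Z are {Q}; none are in {N}.
Condition 2 (every backdoor path blocked by {N}):
  P1: open — no interior node is in the conditioning set.
{N} does not satisfy the backdoor criterion.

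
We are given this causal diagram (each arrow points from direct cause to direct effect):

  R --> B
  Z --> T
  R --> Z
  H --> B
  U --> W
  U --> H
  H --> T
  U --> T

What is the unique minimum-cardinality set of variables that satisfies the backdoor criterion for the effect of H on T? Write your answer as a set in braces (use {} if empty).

{U}

Variables eligible for adjustment (non-descendants of H, excluding H and T): {R, U, W, Z}.
Backdoor paths from H to T:
  P1: H <- U -> T
The empty set is not sufficient: P1 (H <- U -> T) has no collider blocking it and no conditioned non-collider, so it is open.
Try {U}:
  P1: blocked at fork node U ∈ conditioning set.
{U} contains no descendant of H and blocks every backdoor path.
No other singleton works — e.g. {R} leaves P1 open — so {U} is the unique smallest valid adjustment set.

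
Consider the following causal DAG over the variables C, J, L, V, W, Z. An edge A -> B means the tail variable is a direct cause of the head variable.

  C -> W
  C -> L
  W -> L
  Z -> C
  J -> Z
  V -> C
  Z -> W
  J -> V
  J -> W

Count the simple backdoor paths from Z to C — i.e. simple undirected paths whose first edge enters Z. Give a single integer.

A backdoor path from Z to C is any simple undirected path whose first edge points into Z (i.e. leaves Z via a parent).
Parents of Z: {J}.
Enumerating:
  P1: Z <- J -> V -> C
  P2: Z <- J -> W <- C
  P3: Z <- J -> W -> L <- C
That exhausts the simple backdoor paths. Count: 3.

3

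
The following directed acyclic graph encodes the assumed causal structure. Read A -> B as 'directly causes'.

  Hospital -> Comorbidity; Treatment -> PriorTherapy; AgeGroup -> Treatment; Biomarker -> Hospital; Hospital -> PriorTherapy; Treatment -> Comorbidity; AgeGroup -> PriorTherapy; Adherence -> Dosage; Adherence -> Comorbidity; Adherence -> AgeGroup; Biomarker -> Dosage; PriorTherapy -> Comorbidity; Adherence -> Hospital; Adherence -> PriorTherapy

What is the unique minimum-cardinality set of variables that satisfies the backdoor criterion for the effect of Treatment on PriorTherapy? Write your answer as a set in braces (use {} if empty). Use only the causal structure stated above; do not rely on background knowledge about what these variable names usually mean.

{AgeGroup}

Variables eligible for adjustment (non-descendants of Treatment, excluding Treatment and PriorTherapy): {Adherence, AgeGroup, Biomarker, Dosage, Hospital}.
Backdoor paths from Treatment to PriorTherapy:
  P1: Treatment <- AgeGroup <- Adherence -> Hospital -> PriorTherapy
  P2: Treatment <- AgeGroup <- Adherence -> Hospital -> Comorbidity <- PriorTherapy
  P3: Treatment <- AgeGroup <- Adherence -> PriorTherapy
  P4: Treatment <- AgeGroup <- Adherence -> Comorbidity <- Hospital -> PriorTherapy
  P5: Treatment <- AgeGroup <- Adherence -> Comorbidity <- PriorTherapy
  P6: Treatment <- AgeGroup <- Adherence -> Dosage <- Biomarker -> Hospital -> PriorTherapy
  P7: Treatment <- AgeGroup <- Adherence -> Dosage <- Biomarker -> Hospital -> Comorbidity <- PriorTherapy
  P8: Treatment <- AgeGroup -> PriorTherapy
The empty set is not sufficient: P1 (Treatment <- AgeGroup <- Adherence -> Hospital -> PriorTherapy) has no collider blocking it and no conditioned non-collider, so it is open.
Try {AgeGroup}:
  P1: blocked at chain node AgeGroup ∈ conditioning set.
  P2: blocked at chain node AgeGroup ∈ conditioning set.
  P3: blocked at chain node AgeGroup ∈ conditioning set.
  P4: blocked at chain node AgeGroup ∈ conditioning set.
  P5: blocked at chain node AgeGroup ∈ conditioning set.
  P6: blocked at chain node AgeGroup ∈ conditioning set.
  P7: blocked at chain node AgeGroup ∈ conditioning set.
  P8: blocked at fork node AgeGroup ∈ conditioning set.
{AgeGroup} contains no descendant of Treatment and blocks every backdoor path.
No other singleton works — e.g. {Biomarker} leaves P1 open — so {AgeGroup} is the unique smallest valid adjustment set.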